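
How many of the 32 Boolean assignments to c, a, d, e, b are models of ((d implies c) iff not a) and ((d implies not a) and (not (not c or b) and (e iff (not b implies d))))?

Initial set: {(((d implies c) iff not a) and ((d implies not a) and (not (not c or b) and (e iff (not b implies d)))))}.
(((d implies c) iff not a) and ((d implies not a) and (not (not c or b) and (e iff (not b implies d))))): α-rule — add ((d implies c) iff not a), ((d implies not a) and (not (not c or b) and (e iff (not b implies d)))).
((d implies not a) and (not (not c or b) and (e iff (not b implies d)))): α-rule — add (d implies not a), (not (not c or b) and (e iff (not b implies d))).
(not (not c or b) and (e iff (not b implies d))): α-rule — add not (not c or b), (e iff (not b implies d)).
not (not c or b): α-rule — add not not c, not b.
((d implies c) iff not a): β-rule — branch into (d implies c), not a  //  not (d implies c), not not a.
  branch 1 (add (d implies c), not a):
    (d implies not a): β-rule — branch into not d  //  not a.
      branch 1.1 (add not d):
        (e iff (not b implies d)): β-rule — branch into e, (not b implies d)  //  not e, not (not b implies d).
          branch 1.1.1 (add e, (not b implies d)):
            (d implies c): β-rule — branch into not d  //  c.
              branch 1.1.1.1 (add not d):
                (not b implies d): β-rule — branch into not not b  //  d.
                  branch 1.1.1.1.1 (add not not b):
                    × closes — contains both b and not b.
                  branch 1.1.1.1.2 (add d):
                    × closes — contains both d and not d.
              branch 1.1.1.2 (add c):
                (not b implies d): β-rule — branch into not not b  //  d.
                  branch 1.1.1.2.1 (add not not b):
                    × closes — contains both b and not b.
                  branch 1.1.1.2.2 (add d):
                    × closes — contains both d and not d.
          branch 1.1.2 (add not e, not (not b implies d)):
            not (not b implies d): α-rule — add not b, not d.
            (d implies c): β-rule — branch into not d  //  c.
              branch 1.1.2.1 (add not d):
                ○ open, literals {a=false, b=false, c=true, d=false, e=false}.
              branch 1.1.2.2 (add c):
                ○ open, literals {a=false, b=false, c=true, d=false, e=false}.
      branch 1.2 (add not a):
        (e iff (not b implies d)): β-rule — branch into e, (not b implies d)  //  not e, not (not b implies d).
          branch 1.2.1 (add e, (not b implies d)):
            (d implies c): β-rule — branch into not d  //  c.
              branch 1.2.1.1 (add not d):
                (not b implies d): β-rule — branch into not not b  //  d.
                  branch 1.2.1.1.1 (add not not b):
                    × closes — contains both b and not b.
                  branch 1.2.1.1.2 (add d):
                    × closes — contains both d and not d.
              branch 1.2.1.2 (add c):
                (not b implies d): β-rule — branch into not not b  //  d.
                  branch 1.2.1.2.1 (add not not b):
                    × closes — contains both b and not b.
                  branch 1.2.1.2.2 (add d):
                    ○ open, literals {a=false, b=false, c=true, d=true, e=true}.
          branch 1.2.2 (add not e, not (not b implies d)):
            not (not b implies d): α-rule — add not b, not d.
            (d implies c): β-rule — branch into not d  //  c.
              branch 1.2.2.1 (add not d):
                ○ open, literals {a=false, b=false, c=true, d=false, e=false}.
              branch 1.2.2.2 (add c):
                ○ open, literals {a=false, b=false, c=true, d=false, e=false}.
  branch 2 (add not (d implies c), not not a):
    not (d implies c): α-rule — add d, not c.
    × closes — contains both c and not c.
8 branches closed, 5 open.
Each open branch fixes some atoms; the unmentioned ones are free. Counting distinct full assignments: branch {a=false, b=false, c=true, d=false, e=false} (none free) contributes 1 new; branch {a=false, b=false, c=true, d=false, e=false} (none free) contributes 0 new; branch {a=false, b=false, c=true, d=true, e=true} (none free) contributes 1 new; branch {a=false, b=false, c=true, d=false, e=false} (none free) contributes 0 new; branch {a=false, b=false, c=true, d=false, e=false} (none free) contributes 0 new. Total: 2.

2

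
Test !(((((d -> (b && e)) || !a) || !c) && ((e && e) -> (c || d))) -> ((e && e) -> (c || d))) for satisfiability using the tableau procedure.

Initial set: {!(((((d -> (b && e)) || !a) || !c) && ((e && e) -> (c || d))) -> ((e && e) -> (c || d)))}.
!(((((d -> (b && e)) || !a) || !c) && ((e && e) -> (c || d))) -> ((e && e) -> (c || d))): α-rule — add ((((d -> (b && e)) || !a) || !c) && ((e && e) -> (c || d))), !((e && e) -> (c || d)).
((((d -> (b && e)) || !a) || !c) && ((e && e) -> (c || d))): α-rule — add (((d -> (b && e)) || !a) || !c), ((e && e) -> (c || d)).
!((e && e) -> (c || d)): α-rule — add (e && e), !(c || d).
(e && e): α-rule — add e, e.
!(c || d): α-rule — add !c, !d.
(((d -> (b && e)) || !a) || !c): β-rule — branch into ((d -> (b && e)) || !a)  //  !c.
  branch 1 (add ((d -> (b && e)) || !a)):
    ((e && e) -> (c || d)): β-rule — branch into !(e && e)  //  (c || d).
      branch 1.1 (add !(e && e)):
        ((d -> (b && e)) || !a): β-rule — branch into (d -> (b && e))  //  !a.
          branch 1.1.1 (add (d -> (b && e))):
            !(e && e): β-rule — branch into !e  //  !e.
              branch 1.1.1.1 (add !e):
                × closes — contains both e and !e.
              branch 1.1.1.2 (add !e):
                × closes — contains both e and !e.
          branch 1.1.2 (add !a):
            !(e && e): β-rule — branch into !e  //  !e.
              branch 1.1.2.1 (add !e):
                × closes — contains both e and !e.
              branch 1.1.2.2 (add !e):
                × closes — contains both e and !e.
      branch 1.2 (add (c || d)):
        ((d -> (b && e)) || !a): β-rule — branch into (d -> (b && e))  //  !a.
          branch 1.2.1 (add (d -> (b && e))):
            (c || d): β-rule — branch into c  //  d.
              branch 1.2.1.1 (add c):
                × closes — contains both c and !c.
              branch 1.2.1.2 (add d):
                × closes — contains both d and !d.
          branch 1.2.2 (add !a):
            (c || d): β-rule — branch into c  //  d.
              branch 1.2.2.1 (add c):
                × closes — contains both c and !c.
              branch 1.2.2.2 (add d):
                × closes — contains both d and !d.
  branch 2 (add !c):
    ((e && e) -> (c || d)): β-rule — branch into !(e && e)  //  (c || d).
      branch 2.1 (add !(e && e)):
        !(e && e): β-rule — branch into !e  //  !e.
          branch 2.1.1 (add !e):
            × closes — contains both e and !e.
          branch 2.1.2 (add !e):
            × closes — contains both e and !e.
      branch 2.2 (add (c || d)):
        (c || d): β-rule — branch into c  //  d.
          branch 2.2.1 (add c):
            × closes — contains both c and !c.
          branch 2.2.2 (add d):
            × closes — contains both d and !d.
All 12 branches close.
Every branch closed; the formula is unsatisfiable.

Unsatisfiable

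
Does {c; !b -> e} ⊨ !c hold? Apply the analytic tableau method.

No

Initial set: {c; (!b -> e); !!c}.
(!b -> e): β-rule — branch into !!b  //  e.
  branch 1 (add !!b):
    ○ open, literals {b=1, c=1}.
  branch 2 (add e):
    ○ open, literals {c=1, e=1}.
0 branches closed, 2 open.
An open branch gives a countermodel: b=1, c=1 (unmentioned atoms arbitrary); the premises hold there but the conclusion fails.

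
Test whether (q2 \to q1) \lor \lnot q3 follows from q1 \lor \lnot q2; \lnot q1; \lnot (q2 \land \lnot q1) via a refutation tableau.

Yes

Initial set: {(q1 \lor \lnot q2); \lnot q1; \lnot (q2 \land \lnot q1); \lnot ((q2 \to q1) \lor \lnot q3)}.
\lnot ((q2 \to q1) \lor \lnot q3): α-rule — add \lnot (q2 \to q1), \lnot \lnot q3.
\lnot (q2 \to q1): α-rule — add q2, \lnot q1.
(q1 \lor \lnot q2): β-rule — branch into q1  //  \lnot q2.
  branch 1 (add q1):
    × closes — contains both q1 and \lnot q1.
  branch 2 (add \lnot q2):
    × closes — contains both q2 and \lnot q2.
All 2 branches close.
Every branch closed, so the premises entail the conclusion.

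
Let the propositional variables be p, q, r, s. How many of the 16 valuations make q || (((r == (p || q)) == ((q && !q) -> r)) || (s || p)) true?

15

Initial set: {(q || (((r == (p || q)) == ((q && !q) -> r)) || (s || p)))}.
(q || (((r == (p || q)) == ((q && !q) -> r)) || (s || p))): β-rule — branch into q  //  (((r == (p || q)) == ((q && !q) -> r)) || (s || p)).
  branch 1 (add q):
    ○ open, literals {q=true}.
  branch 2 (add (((r == (p || q)) == ((q && !q) -> r)) || (s || p))):
    (((r == (p || q)) == ((q && !q) -> r)) || (s || p)): β-rule — branch into ((r == (p || q)) == ((q && !q) -> r))  //  (s || p).
      branch 2.1 (add ((r == (p || q)) == ((q && !q) -> r))):
        ((r == (p || q)) == ((q && !q) -> r)): β-rule — branch into (r == (p || q)), ((q && !q) -> r)  //  !(r == (p || q)), !((q && !q) -> r).
          branch 2.1.1 (add (r == (p || q)), ((q && !q) -> r)):
            (r == (p || q)): β-rule — branch into r, (p || q)  //  !r, !(p || q).
              branch 2.1.1.1 (add r, (p || q)):
                ((q && !q) -> r): β-rule — branch into !(q && !q)  //  r.
                  branch 2.1.1.1.1 (add !(q && !q)):
                    (p || q): β-rule — branch into p  //  q.
                      branch 2.1.1.1.1.1 (add p):
                        !(q && !q): β-rule — branch into !q  //  !!q.
                          branch 2.1.1.1.1.1.1 (add !q):
                            ○ open, literals {p=true, q=false, r=true}.
                          branch 2.1.1.1.1.1.2 (add !!q):
                            ○ open, literals {p=true, q=true, r=true}.
                      branch 2.1.1.1.1.2 (add q):
                        !(q && !q): β-rule — branch into !q  //  !!q.
                          branch 2.1.1.1.1.2.1 (add !q):
                            × closes — contains both q and !q.
                          branch 2.1.1.1.1.2.2 (add !!q):
                            ○ open, literals {q=true, r=true}.
                  branch 2.1.1.1.2 (add r):
                    (p || q): β-rule — branch into p  //  q.
                      branch 2.1.1.1.2.1 (add p):
                        ○ open, literals {p=true, r=true}.
                      branch 2.1.1.1.2.2 (add q):
                        ○ open, literals {q=true, r=true}.
              branch 2.1.1.2 (add !r, !(p || q)):
                !(p || q): α-rule — add !p, !q.
                ((q && !q) -> r): β-rule — branch into !(q && !q)  //  r.
                  branch 2.1.1.2.1 (add !(q && !q)):
                    !(q && !q): β-rule — branch into !q  //  !!q.
                      branch 2.1.1.2.1.1 (add !q):
                        ○ open, literals {p=false, q=false, r=false}.
                      branch 2.1.1.2.1.2 (add !!q):
                        × closes — contains both q and !q.
                  branch 2.1.1.2.2 (add r):
                    × closes — contains both r and !r.
          branch 2.1.2 (add !(r == (p || q)), !((q && !q) -> r)):
            !((q && !q) -> r): α-rule — add (q && !q), !r.
            (q && !q): α-rule — add q, !q.
            × closes — contains both q and !q.
      branch 2.2 (add (s || p)):
        (s || p): β-rule — branch into s  //  p.
          branch 2.2.1 (add s):
            ○ open, literals {s=true}.
          branch 2.2.2 (add p):
            ○ open, literals {p=true}.
4 branches closed, 9 open.
Each open branch fixes some atoms; the unmentioned ones are free. Counting distinct full assignments: branch {q=true} (p, r, s) contributes 8 new; branch {p=true, q=false, r=true} (s) contributes 2 new; branch {p=true, q=true, r=true} (s) contributes 0 new; branch {q=true, r=true} (p, s) contributes 0 new; branch {p=true, r=true} (q, s) contributes 0 new; branch {q=true, r=true} (p, s) contributes 0 new; branch {p=false, q=false, r=false} (s) contributes 2 new; branch {s=true} (p, q, r) contributes 2 new; branch {p=true} (q, r, s) contributes 1 new. Total: 15.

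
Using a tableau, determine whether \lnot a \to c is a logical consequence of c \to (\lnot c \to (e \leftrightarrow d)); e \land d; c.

Initial set: {(c \to (\lnot c \to (e \leftrightarrow d))); (e \land d); c; \lnot (\lnot a \to c)}.
(e \land d): α-rule — add e, d.
\lnot (\lnot a \to c): α-rule — add \lnot a, \lnot c.
× closes — contains both c and \lnot c.
All 1 branch closes.
Every branch closed, so the premises entail the conclusion.

Yes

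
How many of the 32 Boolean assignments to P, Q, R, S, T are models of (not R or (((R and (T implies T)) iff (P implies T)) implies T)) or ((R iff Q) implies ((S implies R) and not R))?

30

Initial set: {((not R or (((R and (T implies T)) iff (P implies T)) implies T)) or ((R iff Q) implies ((S implies R) and not R)))}.
((not R or (((R and (T implies T)) iff (P implies T)) implies T)) or ((R iff Q) implies ((S implies R) and not R))): β-rule — branch into (not R or (((R and (T implies T)) iff (P implies T)) implies T))  //  ((R iff Q) implies ((S implies R) and not R)).
  branch 1 (add (not R or (((R and (T implies T)) iff (P implies T)) implies T))):
    (not R or (((R and (T implies T)) iff (P implies T)) implies T)): β-rule — branch into not R  //  (((R and (T implies T)) iff (P implies T)) implies T).
      branch 1.1 (add not R):
        ○ open, literals {R=F}.
      branch 1.2 (add (((R and (T implies T)) iff (P implies T)) implies T)):
        (((R and (T implies T)) iff (P implies T)) implies T): β-rule — branch into not ((R and (T implies T)) iff (P implies T))  //  T.
          branch 1.2.1 (add not ((R and (T implies T)) iff (P implies T))):
            not ((R and (T implies T)) iff (P implies T)): β-rule — branch into (R and (T implies T)), not (P implies T)  //  not (R and (T implies T)), (P implies T).
              branch 1.2.1.1 (add (R and (T implies T)), not (P implies T)):
                (R and (T implies T)): α-rule — add R, (T implies T).
                not (P implies T): α-rule — add P, not T.
                (T implies T): β-rule — branch into not T  //  T.
                  branch 1.2.1.1.1 (add not T):
                    ○ open, literals {P=T, R=T, T=F}.
                  branch 1.2.1.1.2 (add T):
                    × closes — contains both T and not T.
              branch 1.2.1.2 (add not (R and (T implies T)), (P implies T)):
                not (R and (T implies T)): β-rule — branch into not R  //  not (T implies T).
                  branch 1.2.1.2.1 (add not R):
                    (P implies T): β-rule — branch into not P  //  T.
                      branch 1.2.1.2.1.1 (add not P):
                        ○ open, literals {P=F, R=F}.
                      branch 1.2.1.2.1.2 (add T):
                        ○ open, literals {R=F, T=T}.
                  branch 1.2.1.2.2 (add not (T implies T)):
                    not (T implies T): α-rule — add T, not T.
                    × closes — contains both T and not T.
          branch 1.2.2 (add T):
            ○ open, literals {T=T}.
  branch 2 (add ((R iff Q) implies ((S implies R) and not R))):
    ((R iff Q) implies ((S implies R) and not R)): β-rule — branch into not (R iff Q)  //  ((S implies R) and not R).
      branch 2.1 (add not (R iff Q)):
        not (R iff Q): β-rule — branch into R, not Q  //  not R, Q.
          branch 2.1.1 (add R, not Q):
            ○ open, literals {Q=F, R=T}.
          branch 2.1.2 (add not R, Q):
            ○ open, literals {Q=T, R=F}.
      branch 2.2 (add ((S implies R) and not R)):
        ((S implies R) and not R): α-rule — add (S implies R), not R.
        (S implies R): β-rule — branch into not S  //  R.
          branch 2.2.1 (add not S):
            ○ open, literals {R=F, S=F}.
          branch 2.2.2 (add R):
            × closes — contains both R and not R.
3 branches closed, 8 open.
Each open branch fixes some atoms; the unmentioned ones are free. Counting distinct full assignments: branch {R=F} (P, Q, S, T) contributes 16 new; branch {P=T, R=T, T=F} (Q, S) contributes 4 new; branch {P=F, R=F} (Q, S, T) contributes 0 new; branch {R=F, T=T} (P, Q, S) contributes 0 new; branch {T=T} (P, Q, R, S) contributes 8 new; branch {Q=F, R=T} (P, S, T) contributes 2 new; branch {Q=T, R=F} (P, S, T) contributes 0 new; branch {R=F, S=F} (P, Q, T) contributes 0 new. Total: 30.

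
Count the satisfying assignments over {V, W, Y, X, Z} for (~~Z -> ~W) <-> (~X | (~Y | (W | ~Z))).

22

Initial set: {((~~Z -> ~W) <-> (~X | (~Y | (W | ~Z))))}.
((~~Z -> ~W) <-> (~X | (~Y | (W | ~Z)))): β-rule — branch into (~~Z -> ~W), (~X | (~Y | (W | ~Z)))  //  ~(~~Z -> ~W), ~(~X | (~Y | (W | ~Z))).
  branch 1 (add (~~Z -> ~W), (~X | (~Y | (W | ~Z)))):
    (~~Z -> ~W): β-rule — branch into ~~~Z  //  ~W.
      branch 1.1 (add ~~~Z):
        ~~~Z: drop double negation, giving ~Z.
        (~X | (~Y | (W | ~Z))): β-rule — branch into ~X  //  (~Y | (W | ~Z)).
          branch 1.1.1 (add ~X):
            ○ open, literals {X=false, Z=false}.
          branch 1.1.2 (add (~Y | (W | ~Z))):
            (~Y | (W | ~Z)): β-rule — branch into ~Y  //  (W | ~Z).
              branch 1.1.2.1 (add ~Y):
                ○ open, literals {Y=false, Z=false}.
              branch 1.1.2.2 (add (W | ~Z)):
                (W | ~Z): β-rule — branch into W  //  ~Z.
                  branch 1.1.2.2.1 (add W):
                    ○ open, literals {W=true, Z=false}.
                  branch 1.1.2.2.2 (add ~Z):
                    ○ open, literals {Z=false}.
      branch 1.2 (add ~W):
        (~X | (~Y | (W | ~Z))): β-rule — branch into ~X  //  (~Y | (W | ~Z)).
          branch 1.2.1 (add ~X):
            ○ open, literals {W=false, X=false}.
          branch 1.2.2 (add (~Y | (W | ~Z))):
            (~Y | (W | ~Z)): β-rule — branch into ~Y  //  (W | ~Z).
              branch 1.2.2.1 (add ~Y):
                ○ open, literals {W=false, Y=false}.
              branch 1.2.2.2 (add (W | ~Z)):
                (W | ~Z): β-rule — branch into W  //  ~Z.
                  branch 1.2.2.2.1 (add W):
                    × closes — contains both W and ~W.
                  branch 1.2.2.2.2 (add ~Z):
                    ○ open, literals {W=false, Z=false}.
  branch 2 (add ~(~~Z -> ~W), ~(~X | (~Y | (W | ~Z)))):
    ~(~~Z -> ~W): α-rule — add ~~Z, ~~W.
    ~(~X | (~Y | (W | ~Z))): α-rule — add ~~X, ~(~Y | (W | ~Z)).
    ~~Z: drop double negation, giving Z.
    ~(~Y | (W | ~Z)): α-rule — add ~~Y, ~(W | ~Z).
    ~(W | ~Z): α-rule — add ~W, ~~Z.
    × closes — contains both W and ~W.
2 branches closed, 7 open.
Each open branch fixes some atoms; the unmentioned ones are free. Counting distinct full assignments: branch {X=false, Z=false} (V, W, Y) contributes 8 new; branch {Y=false, Z=false} (V, W, X) contributes 4 new; branch {W=true, Z=false} (V, Y, X) contributes 2 new; branch {Z=false} (V, W, Y, X) contributes 2 new; branch {W=false, X=false} (V, Y, Z) contributes 4 new; branch {W=false, Y=false} (V, X, Z) contributes 2 new; branch {W=false, Z=false} (V, Y, X) contributes 0 new. Total: 22.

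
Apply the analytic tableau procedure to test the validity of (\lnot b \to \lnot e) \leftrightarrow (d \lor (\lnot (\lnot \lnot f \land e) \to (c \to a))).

Not valid

Assume the negation and expand:
Initial set: {F ((\lnot b \to \lnot e) \leftrightarrow (d \lor (\lnot (\lnot \lnot f \land e) \to (c \to a))))}.
F ((\lnot b \to \lnot e) \leftrightarrow (d \lor (\lnot (\lnot \lnot f \land e) \to (c \to a)))): β-rule — branch into T (\lnot b \to \lnot e), F (d \lor (\lnot (\lnot \lnot f \land e) \to (c \to a)))  //  F (\lnot b \to \lnot e), T (d \lor (\lnot (\lnot \lnot f \land e) \to (c \to a))).
  branch 1 (add T (\lnot b \to \lnot e), F (d \lor (\lnot (\lnot \lnot f \land e) \to (c \to a)))):
    F (d \lor (\lnot (\lnot \lnot f \land e) \to (c \to a))): α-rule — add F d, F (\lnot (\lnot \lnot f \land e) \to (c \to a)).
    F (\lnot (\lnot \lnot f \land e) \to (c \to a)): α-rule — add T \lnot (\lnot \lnot f \land e), F (c \to a).
    F (c \to a): α-rule — add T c, F a.
    T (\lnot b \to \lnot e): β-rule — branch into F \lnot b  //  T \lnot e.
      branch 1.1 (add F \lnot b):
        T \lnot (\lnot \lnot f \land e): β-rule — branch into F \lnot \lnot f  //  F e.
          branch 1.1.1 (add F \lnot \lnot f):
            F \lnot \lnot f: drop double negation, giving F f.
            ○ open, literals {a=false, b=true, c=true, d=false, f=false}.
          branch 1.1.2 (add F e):
            ○ open, literals {a=false, b=true, c=true, d=false, e=false}.
      branch 1.2 (add T \lnot e):
        T \lnot (\lnot \lnot f \land e): β-rule — branch into F \lnot \lnot f  //  F e.
          branch 1.2.1 (add F \lnot \lnot f):
            F \lnot \lnot f: drop double negation, giving F f.
            ○ open, literals {a=false, c=true, d=false, e=false, f=false}.
          branch 1.2.2 (add F e):
            ○ open, literals {a=false, c=true, d=false, e=false}.
  branch 2 (add F (\lnot b \to \lnot e), T (d \lor (\lnot (\lnot \lnot f \land e) \to (c \to a)))):
    F (\lnot b \to \lnot e): α-rule — add T \lnot b, F \lnot e.
    T (d \lor (\lnot (\lnot \lnot f \land e) \to (c \to a))): β-rule — branch into T d  //  T (\lnot (\lnot \lnot f \land e) \to (c \to a)).
      branch 2.1 (add T d):
        ○ open, literals {b=false, d=true, e=true}.
      branch 2.2 (add T (\lnot (\lnot \lnot f \land e) \to (c \to a))):
        T (\lnot (\lnot \lnot f \land e) \to (c \to a)): β-rule — branch into F \lnot (\lnot \lnot f \land e)  //  T (c \to a).
          branch 2.2.1 (add F \lnot (\lnot \lnot f \land e)):
            F \lnot (\lnot \lnot f \land e): α-rule — add T \lnot \lnot f, T e.
            T \lnot \lnot f: drop double negation, giving T f.
            ○ open, literals {b=false, e=true, f=true}.
          branch 2.2.2 (add T (c \to a)):
            T (c \to a): β-rule — branch into F c  //  T a.
              branch 2.2.2.1 (add F c):
                ○ open, literals {b=false, c=false, e=true}.
              branch 2.2.2.2 (add T a):
                ○ open, literals {a=true, b=false, e=true}.
0 branches closed, 8 open.
An open branch gives a countermodel: a=false, b=true, c=true, d=false, f=false (unmentioned atoms arbitrary); under it the original formula is false.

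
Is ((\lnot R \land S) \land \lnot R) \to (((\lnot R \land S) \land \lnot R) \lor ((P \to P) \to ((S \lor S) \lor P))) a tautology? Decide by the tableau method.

Assume the negation and expand:
Initial set: {\lnot (((\lnot R \land S) \land \lnot R) \to (((\lnot R \land S) \land \lnot R) \lor ((P \to P) \to ((S \lor S) \lor P))))}.
\lnot (((\lnot R \land S) \land \lnot R) \to (((\lnot R \land S) \land \lnot R) \lor ((P \to P) \to ((S \lor S) \lor P)))): α-rule — add ((\lnot R \land S) \land \lnot R), \lnot (((\lnot R \land S) \land \lnot R) \lor ((P \to P) \to ((S \lor S) \lor P))).
((\lnot R \land S) \land \lnot R): α-rule — add (\lnot R \land S), \lnot R.
\lnot (((\lnot R \land S) \land \lnot R) \lor ((P \to P) \to ((S \lor S) \lor P))): α-rule — add \lnot ((\lnot R \land S) \land \lnot R), \lnot ((P \to P) \to ((S \lor S) \lor P)).
(\lnot R \land S): α-rule — add \lnot R, S.
\lnot ((P \to P) \to ((S \lor S) \lor P)): α-rule — add (P \to P), \lnot ((S \lor S) \lor P).
\lnot ((S \lor S) \lor P): α-rule — add \lnot (S \lor S), \lnot P.
\lnot (S \lor S): α-rule — add \lnot S, \lnot S.
× closes — contains both S and \lnot S.
All 1 branch closes.
Every branch closed, so the negation is unsatisfiable and the formula is valid.

Valid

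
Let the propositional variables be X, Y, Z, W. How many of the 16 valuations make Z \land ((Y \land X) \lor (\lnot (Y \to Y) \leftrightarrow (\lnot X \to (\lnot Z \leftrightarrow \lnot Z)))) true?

2

Initial set: {(Z \land ((Y \land X) \lor (\lnot (Y \to Y) \leftrightarrow (\lnot X \to (\lnot Z \leftrightarrow \lnot Z)))))}.
(Z \land ((Y \land X) \lor (\lnot (Y \to Y) \leftrightarrow (\lnot X \to (\lnot Z \leftrightarrow \lnot Z))))): α-rule — add Z, ((Y \land X) \lor (\lnot (Y \to Y) \leftrightarrow (\lnot X \to (\lnot Z \leftrightarrow \lnot Z)))).
((Y \land X) \lor (\lnot (Y \to Y) \leftrightarrow (\lnot X \to (\lnot Z \leftrightarrow \lnot Z)))): β-rule — branch into (Y \land X)  //  (\lnot (Y \to Y) \leftrightarrow (\lnot X \to (\lnot Z \leftrightarrow \lnot Z))).
  branch 1 (add (Y \land X)):
    (Y \land X): α-rule — add Y, X.
    ○ open, literals {X=1, Y=1, Z=1}.
  branch 2 (add (\lnot (Y \to Y) \leftrightarrow (\lnot X \to (\lnot Z \leftrightarrow \lnot Z)))):
    (\lnot (Y \to Y) \leftrightarrow (\lnot X \to (\lnot Z \leftrightarrow \lnot Z))): β-rule — branch into \lnot (Y \to Y), (\lnot X \to (\lnot Z \leftrightarrow \lnot Z))  //  \lnot \lnot (Y \to Y), \lnot (\lnot X \to (\lnot Z \leftrightarrow \lnot Z)).
      branch 2.1 (add \lnot (Y \to Y), (\lnot X \to (\lnot Z \leftrightarrow \lnot Z))):
        \lnot (Y \to Y): α-rule — add Y, \lnot Y.
        × closes — contains both Y and \lnot Y.
      branch 2.2 (add \lnot \lnot (Y \to Y), \lnot (\lnot X \to (\lnot Z \leftrightarrow \lnot Z))):
        \lnot (\lnot X \to (\lnot Z \leftrightarrow \lnot Z)): α-rule — add \lnot X, \lnot (\lnot Z \leftrightarrow \lnot Z).
        \lnot \lnot (Y \to Y): β-rule — branch into \lnot Y  //  Y.
          branch 2.2.1 (add \lnot Y):
            \lnot (\lnot Z \leftrightarrow \lnot Z): β-rule — branch into \lnot Z, \lnot \lnot Z  //  \lnot \lnot Z, \lnot Z.
              branch 2.2.1.1 (add \lnot Z, \lnot \lnot Z):
                × closes — contains both Z and \lnot Z.
              branch 2.2.1.2 (add \lnot \lnot Z, \lnot Z):
                × closes — contains both Z and \lnot Z.
          branch 2.2.2 (add Y):
            \lnot (\lnot Z \leftrightarrow \lnot Z): β-rule — branch into \lnot Z, \lnot \lnot Z  //  \lnot \lnot Z, \lnot Z.
              branch 2.2.2.1 (add \lnot Z, \lnot \lnot Z):
                × closes — contains both Z and \lnot Z.
              branch 2.2.2.2 (add \lnot \lnot Z, \lnot Z):
                × closes — contains both Z and \lnot Z.
5 branches closed, 1 open.
Each open branch fixes some atoms; the unmentioned ones are free. Counting distinct full assignments: branch {X=1, Y=1, Z=1} (W) contributes 2 new. Total: 2.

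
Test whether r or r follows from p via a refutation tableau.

Initial set: {p; not (r or r)}.
not (r or r): α-rule — add not r, not r.
○ open, literals {p=1, r=0}.
0 branches closed, 1 open.
An open branch gives a countermodel: p=1, r=0 (unmentioned atoms arbitrary); the premises hold there but the conclusion fails.

No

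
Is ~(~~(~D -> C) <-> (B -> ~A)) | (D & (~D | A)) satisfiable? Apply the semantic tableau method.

Initial set: {(~(~~(~D -> C) <-> (B -> ~A)) | (D & (~D | A)))}.
(~(~~(~D -> C) <-> (B -> ~A)) | (D & (~D | A))): β-rule — branch into ~(~~(~D -> C) <-> (B -> ~A))  //  (D & (~D | A)).
  branch 1 (add ~(~~(~D -> C) <-> (B -> ~A))):
    ~(~~(~D -> C) <-> (B -> ~A)): β-rule — branch into ~~(~D -> C), ~(B -> ~A)  //  ~~~(~D -> C), (B -> ~A).
      branch 1.1 (add ~~(~D -> C), ~(B -> ~A)):
        ~~(~D -> C): drop double negation, giving (~D -> C).
        ~(B -> ~A): α-rule — add B, ~~A.
        (~D -> C): β-rule — branch into ~~D  //  C.
          branch 1.1.1 (add ~~D):
            ○ open, literals {A=true, B=true, D=true}.
          branch 1.1.2 (add C):
            ○ open, literals {A=true, B=true, C=true}.
      branch 1.2 (add ~~~(~D -> C), (B -> ~A)):
        ~~~(~D -> C): drop double negation, giving ~(~D -> C).
        ~(~D -> C): α-rule — add ~D, ~C.
        (B -> ~A): β-rule — branch into ~B  //  ~A.
          branch 1.2.1 (add ~B):
            ○ open, literals {B=false, C=false, D=false}.
          branch 1.2.2 (add ~A):
            ○ open, literals {A=false, C=false, D=false}.
  branch 2 (add (D & (~D | A))):
    (D & (~D | A)): α-rule — add D, (~D | A).
    (~D | A): β-rule — branch into ~D  //  A.
      branch 2.1 (add ~D):
        × closes — contains both D and ~D.
      branch 2.2 (add A):
        ○ open, literals {A=true, D=true}.
1 branch closed, 5 open.
An open branch gives a satisfying assignment: A=true, B=true, D=true.

Satisfiable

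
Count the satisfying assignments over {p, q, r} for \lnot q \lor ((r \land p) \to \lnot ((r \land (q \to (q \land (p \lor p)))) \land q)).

Initial set: {(\lnot q \lor ((r \land p) \to \lnot ((r \land (q \to (q \land (p \lor p)))) \land q)))}.
(\lnot q \lor ((r \land p) \to \lnot ((r \land (q \to (q \land (p \lor p)))) \land q))): β-rule — branch into \lnot q  //  ((r \land p) \to \lnot ((r \land (q \to (q \land (p \lor p)))) \land q)).
  branch 1 (add \lnot q):
    ○ open, literals {q=0}.
  branch 2 (add ((r \land p) \to \lnot ((r \land (q \to (q \land (p \lor p)))) \land q))):
    ((r \land p) \to \lnot ((r \land (q \to (q \land (p \lor p)))) \land q)): β-rule — branch into \lnot (r \land p)  //  \lnot ((r \land (q \to (q \land (p \lor p)))) \land q).
      branch 2.1 (add \lnot (r \land p)):
        \lnot (r \land p): β-rule — branch into \lnot r  //  \lnot p.
          branch 2.1.1 (add \lnot r):
            ○ open, literals {r=0}.
          branch 2.1.2 (add \lnot p):
            ○ open, literals {p=0}.
      branch 2.2 (add \lnot ((r \land (q \to (q \land (p \lor p)))) \land q)):
        \lnot ((r \land (q \to (q \land (p \lor p)))) \land q): β-rule — branch into \lnot (r \land (q \to (q \land (p \lor p))))  //  \lnot q.
          branch 2.2.1 (add \lnot (r \land (q \to (q \land (p \lor p))))):
            \lnot (r \land (q \to (q \land (p \lor p)))): β-rule — branch into \lnot r  //  \lnot (q \to (q \land (p \lor p))).
              branch 2.2.1.1 (add \lnot r):
                ○ open, literals {r=0}.
              branch 2.2.1.2 (add \lnot (q \to (q \land (p \lor p)))):
                \lnot (q \to (q \land (p \lor p))): α-rule — add q, \lnot (q \land (p \lor p)).
                \lnot (q \land (p \lor p)): β-rule — branch into \lnot q  //  \lnot (p \lor p).
                  branch 2.2.1.2.1 (add \lnot q):
                    × closes — contains both q and \lnot q.
                  branch 2.2.1.2.2 (add \lnot (p \lor p)):
                    \lnot (p \lor p): α-rule — add \lnot p, \lnot p.
                    ○ open, literals {p=0, q=1}.
          branch 2.2.2 (add \lnot q):
            ○ open, literals {q=0}.
1 branch closed, 6 open.
Each open branch fixes some atoms; the unmentioned ones are free. Counting distinct full assignments: branch {q=0} (p, r) contributes 4 new; branch {r=0} (p, q) contributes 2 new; branch {p=0} (q, r) contributes 1 new; branch {r=0} (p, q) contributes 0 new; branch {p=0, q=1} (r) contributes 0 new; branch {q=0} (p, r) contributes 0 new. Total: 7.

7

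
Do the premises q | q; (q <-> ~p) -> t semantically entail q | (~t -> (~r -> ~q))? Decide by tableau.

Yes

Initial set: {(q | q); ((q <-> ~p) -> t); ~(q | (~t -> (~r -> ~q)))}.
~(q | (~t -> (~r -> ~q))): α-rule — add ~q, ~(~t -> (~r -> ~q)).
~(~t -> (~r -> ~q)): α-rule — add ~t, ~(~r -> ~q).
~(~r -> ~q): α-rule — add ~r, ~~q.
× closes — contains both q and ~q.
All 1 branch closes.
Every branch closed, so the premises entail the conclusion.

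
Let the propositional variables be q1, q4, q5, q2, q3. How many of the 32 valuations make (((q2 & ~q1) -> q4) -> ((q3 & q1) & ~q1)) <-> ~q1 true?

Initial set: {T ((((q2 & ~q1) -> q4) -> ((q3 & q1) & ~q1)) <-> ~q1)}.
T ((((q2 & ~q1) -> q4) -> ((q3 & q1) & ~q1)) <-> ~q1): β-rule — branch into T (((q2 & ~q1) -> q4) -> ((q3 & q1) & ~q1)), T ~q1  //  F (((q2 & ~q1) -> q4) -> ((q3 & q1) & ~q1)), F ~q1.
  branch 1 (add T (((q2 & ~q1) -> q4) -> ((q3 & q1) & ~q1)), T ~q1):
    T (((q2 & ~q1) -> q4) -> ((q3 & q1) & ~q1)): β-rule — branch into F ((q2 & ~q1) -> q4)  //  T ((q3 & q1) & ~q1).
      branch 1.1 (add F ((q2 & ~q1) -> q4)):
        F ((q2 & ~q1) -> q4): α-rule — add T (q2 & ~q1), F q4.
        T (q2 & ~q1): α-rule — add T q2, T ~q1.
        ○ open, literals {q1=F, q2=T, q4=F}.
      branch 1.2 (add T ((q3 & q1) & ~q1)):
        T ((q3 & q1) & ~q1): α-rule — add T (q3 & q1), T ~q1.
        T (q3 & q1): α-rule — add T q3, T q1.
        × closes — contains both q1 and ~q1.
  branch 2 (add F (((q2 & ~q1) -> q4) -> ((q3 & q1) & ~q1)), F ~q1):
    F (((q2 & ~q1) -> q4) -> ((q3 & q1) & ~q1)): α-rule — add T ((q2 & ~q1) -> q4), F ((q3 & q1) & ~q1).
    T ((q2 & ~q1) -> q4): β-rule — branch into F (q2 & ~q1)  //  T q4.
      branch 2.1 (add F (q2 & ~q1)):
        F ((q3 & q1) & ~q1): β-rule — branch into F (q3 & q1)  //  F ~q1.
          branch 2.1.1 (add F (q3 & q1)):
            F (q2 & ~q1): β-rule — branch into F q2  //  F ~q1.
              branch 2.1.1.1 (add F q2):
                F (q3 & q1): β-rule — branch into F q3  //  F q1.
                  branch 2.1.1.1.1 (add F q3):
                    ○ open, literals {q1=T, q2=F, q3=F}.
                  branch 2.1.1.1.2 (add F q1):
                    × closes — contains both q1 and ~q1.
              branch 2.1.1.2 (add F ~q1):
                F (q3 & q1): β-rule — branch into F q3  //  F q1.
                  branch 2.1.1.2.1 (add F q3):
                    ○ open, literals {q1=T, q3=F}.
                  branch 2.1.1.2.2 (add F q1):
                    × closes — contains both q1 and ~q1.
          branch 2.1.2 (add F ~q1):
            F (q2 & ~q1): β-rule — branch into F q2  //  F ~q1.
              branch 2.1.2.1 (add F q2):
                ○ open, literals {q1=T, q2=F}.
              branch 2.1.2.2 (add F ~q1):
                ○ open, literals {q1=T}.
      branch 2.2 (add T q4):
        F ((q3 & q1) & ~q1): β-rule — branch into F (q3 & q1)  //  F ~q1.
          branch 2.2.1 (add F (q3 & q1)):
            F (q3 & q1): β-rule — branch into F q3  //  F q1.
              branch 2.2.1.1 (add F q3):
                ○ open, literals {q1=T, q3=F, q4=T}.
              branch 2.2.1.2 (add F q1):
                × closes — contains both q1 and ~q1.
          branch 2.2.2 (add F ~q1):
            ○ open, literals {q1=T, q4=T}.
4 branches closed, 7 open.
Each open branch fixes some atoms; the unmentioned ones are free. Counting distinct full assignments: branch {q1=F, q2=T, q4=F} (q5, q3) contributes 4 new; branch {q1=T, q2=F, q3=F} (q4, q5) contributes 4 new; branch {q1=T, q3=F} (q4, q5, q2) contributes 4 new; branch {q1=T, q2=F} (q4, q5, q3) contributes 4 new; branch {q1=T} (q4, q5, q2, q3) contributes 4 new; branch {q1=T, q3=F, q4=T} (q5, q2) contributes 0 new; branch {q1=T, q4=T} (q5, q2, q3) contributes 0 new. Total: 20.

20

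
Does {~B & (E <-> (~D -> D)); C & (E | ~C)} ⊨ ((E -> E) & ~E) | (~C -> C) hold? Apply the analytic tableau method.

Initial set: {(~B & (E <-> (~D -> D))); (C & (E | ~C)); ~(((E -> E) & ~E) | (~C -> C))}.
(~B & (E <-> (~D -> D))): α-rule — add ~B, (E <-> (~D -> D)).
(C & (E | ~C)): α-rule — add C, (E | ~C).
~(((E -> E) & ~E) | (~C -> C)): α-rule — add ~((E -> E) & ~E), ~(~C -> C).
~(~C -> C): α-rule — add ~C, ~C.
× closes — contains both C and ~C.
All 1 branch closes.
Every branch closed, so the premises entail the conclusion.

Yes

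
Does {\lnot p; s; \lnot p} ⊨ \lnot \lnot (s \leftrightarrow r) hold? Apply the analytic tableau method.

No

Initial set: {T \lnot p; T s; T \lnot p; F \lnot \lnot (s \leftrightarrow r)}.
F \lnot \lnot (s \leftrightarrow r): drop double negation, giving F (s \leftrightarrow r).
F (s \leftrightarrow r): β-rule — branch into T s, F r  //  F s, T r.
  branch 1 (add T s, F r):
    ○ open, literals {p=false, r=false, s=true}.
  branch 2 (add F s, T r):
    × closes — contains both s and \lnot s.
1 branch closed, 1 open.
An open branch gives a countermodel: p=false, r=false, s=true (unmentioned atoms arbitrary); the premises hold there but the conclusion fails.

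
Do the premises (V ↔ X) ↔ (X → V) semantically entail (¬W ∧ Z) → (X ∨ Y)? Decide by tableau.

Initial set: {((V ↔ X) ↔ (X → V)); ¬((¬W ∧ Z) → (X ∨ Y))}.
¬((¬W ∧ Z) → (X ∨ Y)): α-rule — add (¬W ∧ Z), ¬(X ∨ Y).
(¬W ∧ Z): α-rule — add ¬W, Z.
¬(X ∨ Y): α-rule — add ¬X, ¬Y.
((V ↔ X) ↔ (X → V)): β-rule — branch into (V ↔ X), (X → V)  //  ¬(V ↔ X), ¬(X → V).
  branch 1 (add (V ↔ X), (X → V)):
    (V ↔ X): β-rule — branch into V, X  //  ¬V, ¬X.
      branch 1.1 (add V, X):
        × closes — contains both X and ¬X.
      branch 1.2 (add ¬V, ¬X):
        (X → V): β-rule — branch into ¬X  //  V.
          branch 1.2.1 (add ¬X):
            ○ open, literals {V=F, W=F, X=F, Y=F, Z=T}.
          branch 1.2.2 (add V):
            × closes — contains both V and ¬V.
  branch 2 (add ¬(V ↔ X), ¬(X → V)):
    ¬(X → V): α-rule — add X, ¬V.
    × closes — contains both X and ¬X.
3 branches closed, 1 open.
An open branch gives a countermodel: V=F, W=F, X=F, Y=F, Z=T (unmentioned atoms arbitrary); the premises hold there but the conclusion fails.

No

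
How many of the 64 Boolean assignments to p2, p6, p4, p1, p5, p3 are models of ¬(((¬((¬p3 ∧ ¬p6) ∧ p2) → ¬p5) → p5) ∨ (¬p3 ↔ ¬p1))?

16

Initial set: {¬(((¬((¬p3 ∧ ¬p6) ∧ p2) → ¬p5) → p5) ∨ (¬p3 ↔ ¬p1))}.
¬(((¬((¬p3 ∧ ¬p6) ∧ p2) → ¬p5) → p5) ∨ (¬p3 ↔ ¬p1)): α-rule — add ¬((¬((¬p3 ∧ ¬p6) ∧ p2) → ¬p5) → p5), ¬(¬p3 ↔ ¬p1).
¬((¬((¬p3 ∧ ¬p6) ∧ p2) → ¬p5) → p5): α-rule — add (¬((¬p3 ∧ ¬p6) ∧ p2) → ¬p5), ¬p5.
¬(¬p3 ↔ ¬p1): β-rule — branch into ¬p3, ¬¬p1  //  ¬¬p3, ¬p1.
  branch 1 (add ¬p3, ¬¬p1):
    (¬((¬p3 ∧ ¬p6) ∧ p2) → ¬p5): β-rule — branch into ¬¬((¬p3 ∧ ¬p6) ∧ p2)  //  ¬p5.
      branch 1.1 (add ¬¬((¬p3 ∧ ¬p6) ∧ p2)):
        ¬¬((¬p3 ∧ ¬p6) ∧ p2): α-rule — add (¬p3 ∧ ¬p6), p2.
        (¬p3 ∧ ¬p6): α-rule — add ¬p3, ¬p6.
        ○ open, literals {p1=T, p2=T, p3=F, p5=F, p6=F}.
      branch 1.2 (add ¬p5):
        ○ open, literals {p1=T, p3=F, p5=F}.
  branch 2 (add ¬¬p3, ¬p1):
    (¬((¬p3 ∧ ¬p6) ∧ p2) → ¬p5): β-rule — branch into ¬¬((¬p3 ∧ ¬p6) ∧ p2)  //  ¬p5.
      branch 2.1 (add ¬¬((¬p3 ∧ ¬p6) ∧ p2)):
        ¬¬((¬p3 ∧ ¬p6) ∧ p2): α-rule — add (¬p3 ∧ ¬p6), p2.
        (¬p3 ∧ ¬p6): α-rule — add ¬p3, ¬p6.
        × closes — contains both p3 and ¬p3.
      branch 2.2 (add ¬p5):
        ○ open, literals {p1=F, p3=T, p5=F}.
1 branch closed, 3 open.
Each open branch fixes some atoms; the unmentioned ones are free. Counting distinct full assignments: branch {p1=T, p2=T, p3=F, p5=F, p6=F} (p4) contributes 2 new; branch {p1=T, p3=F, p5=F} (p2, p6, p4) contributes 6 new; branch {p1=F, p3=T, p5=F} (p2, p6, p4) contributes 8 new. Total: 16.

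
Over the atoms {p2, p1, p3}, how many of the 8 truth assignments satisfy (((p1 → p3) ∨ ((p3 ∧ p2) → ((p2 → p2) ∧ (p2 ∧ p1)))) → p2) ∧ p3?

Initial set: {((((p1 → p3) ∨ ((p3 ∧ p2) → ((p2 → p2) ∧ (p2 ∧ p1)))) → p2) ∧ p3)}.
((((p1 → p3) ∨ ((p3 ∧ p2) → ((p2 → p2) ∧ (p2 ∧ p1)))) → p2) ∧ p3): α-rule — add (((p1 → p3) ∨ ((p3 ∧ p2) → ((p2 → p2) ∧ (p2 ∧ p1)))) → p2), p3.
(((p1 → p3) ∨ ((p3 ∧ p2) → ((p2 → p2) ∧ (p2 ∧ p1)))) → p2): β-rule — branch into ¬((p1 → p3) ∨ ((p3 ∧ p2) → ((p2 → p2) ∧ (p2 ∧ p1))))  //  p2.
  branch 1 (add ¬((p1 → p3) ∨ ((p3 ∧ p2) → ((p2 → p2) ∧ (p2 ∧ p1))))):
    ¬((p1 → p3) ∨ ((p3 ∧ p2) → ((p2 → p2) ∧ (p2 ∧ p1)))): α-rule — add ¬(p1 → p3), ¬((p3 ∧ p2) → ((p2 → p2) ∧ (p2 ∧ p1))).
    ¬(p1 → p3): α-rule — add p1, ¬p3.
    × closes — contains both p3 and ¬p3.
  branch 2 (add p2):
    ○ open, literals {p2=1, p3=1}.
1 branch closed, 1 open.
Each open branch fixes some atoms; the unmentioned ones are free. Counting distinct full assignments: branch {p2=1, p3=1} (p1) contributes 2 new. Total: 2.

2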